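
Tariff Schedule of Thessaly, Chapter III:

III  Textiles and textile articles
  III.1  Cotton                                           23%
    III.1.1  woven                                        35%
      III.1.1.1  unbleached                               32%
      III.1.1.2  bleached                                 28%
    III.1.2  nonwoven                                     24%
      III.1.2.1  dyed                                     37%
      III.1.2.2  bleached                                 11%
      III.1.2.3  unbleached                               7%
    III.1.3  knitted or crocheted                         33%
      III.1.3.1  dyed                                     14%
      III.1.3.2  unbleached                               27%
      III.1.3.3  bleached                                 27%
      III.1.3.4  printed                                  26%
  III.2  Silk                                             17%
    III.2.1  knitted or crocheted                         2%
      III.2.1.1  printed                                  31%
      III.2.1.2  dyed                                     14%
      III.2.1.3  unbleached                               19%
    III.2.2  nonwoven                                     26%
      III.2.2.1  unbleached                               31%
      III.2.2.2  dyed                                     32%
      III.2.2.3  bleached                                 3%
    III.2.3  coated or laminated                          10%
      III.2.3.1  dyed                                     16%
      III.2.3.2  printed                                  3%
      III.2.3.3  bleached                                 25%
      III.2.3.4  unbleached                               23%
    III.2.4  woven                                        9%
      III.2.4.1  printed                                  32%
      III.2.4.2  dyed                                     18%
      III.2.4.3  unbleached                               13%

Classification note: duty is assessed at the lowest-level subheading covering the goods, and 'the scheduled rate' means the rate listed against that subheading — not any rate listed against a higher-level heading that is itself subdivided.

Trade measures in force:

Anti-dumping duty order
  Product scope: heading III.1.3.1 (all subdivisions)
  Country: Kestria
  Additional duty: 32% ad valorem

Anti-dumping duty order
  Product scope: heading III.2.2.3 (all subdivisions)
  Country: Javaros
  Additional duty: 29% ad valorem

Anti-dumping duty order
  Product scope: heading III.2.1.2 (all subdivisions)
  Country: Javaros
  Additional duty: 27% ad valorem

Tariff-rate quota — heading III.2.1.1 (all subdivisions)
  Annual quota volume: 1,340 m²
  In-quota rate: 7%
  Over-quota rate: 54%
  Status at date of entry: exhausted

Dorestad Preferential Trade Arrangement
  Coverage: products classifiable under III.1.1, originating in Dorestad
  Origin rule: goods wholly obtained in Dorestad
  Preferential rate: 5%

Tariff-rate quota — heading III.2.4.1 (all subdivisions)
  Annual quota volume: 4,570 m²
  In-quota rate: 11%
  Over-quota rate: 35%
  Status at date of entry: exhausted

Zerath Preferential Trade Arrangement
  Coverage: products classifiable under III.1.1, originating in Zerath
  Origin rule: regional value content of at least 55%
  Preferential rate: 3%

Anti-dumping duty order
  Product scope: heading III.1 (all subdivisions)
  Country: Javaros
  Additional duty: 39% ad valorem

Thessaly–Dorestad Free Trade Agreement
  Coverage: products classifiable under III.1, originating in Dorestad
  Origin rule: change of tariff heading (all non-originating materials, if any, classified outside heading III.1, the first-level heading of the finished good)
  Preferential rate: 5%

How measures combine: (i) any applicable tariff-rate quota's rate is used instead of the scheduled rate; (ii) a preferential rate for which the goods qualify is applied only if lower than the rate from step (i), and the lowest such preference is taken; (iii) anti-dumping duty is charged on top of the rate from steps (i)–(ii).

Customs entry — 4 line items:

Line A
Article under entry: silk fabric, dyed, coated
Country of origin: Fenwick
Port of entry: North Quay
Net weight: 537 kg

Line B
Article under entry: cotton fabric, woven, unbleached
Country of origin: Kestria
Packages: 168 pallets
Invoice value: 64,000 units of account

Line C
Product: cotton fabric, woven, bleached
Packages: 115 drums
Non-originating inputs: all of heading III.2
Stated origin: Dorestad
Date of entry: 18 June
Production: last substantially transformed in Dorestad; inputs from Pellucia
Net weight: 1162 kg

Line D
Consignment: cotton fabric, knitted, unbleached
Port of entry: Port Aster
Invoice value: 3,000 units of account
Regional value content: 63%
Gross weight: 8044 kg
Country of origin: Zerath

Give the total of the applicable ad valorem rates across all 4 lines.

80%

Line A: silk → III.2; coated → III.2.3; dyed → III.2.3.1. Scheduled 16%. No special measure applies. → 16%.
Line B: cotton → III.1; woven → III.1.1; unbleached → III.1.1.1. Scheduled 32%. No special measure applies. → 32%.
Line C: cotton → III.1; woven → III.1.1; bleached → III.1.1.2. Scheduled 28%. Dorestad agreement on III.1.1: not wholly obtained; Dorestad agreement on III.1: CTH met → 5% available; preferential 5%. → 5%.
Line D: cotton → III.1; knitted → III.1.3; unbleached → III.1.3.2. Scheduled 27%. Zerath agreement on III.1.1: III.1.3.2 not covered. → 27%.
Sum: 16% + 32% + 5% + 27% = 80%.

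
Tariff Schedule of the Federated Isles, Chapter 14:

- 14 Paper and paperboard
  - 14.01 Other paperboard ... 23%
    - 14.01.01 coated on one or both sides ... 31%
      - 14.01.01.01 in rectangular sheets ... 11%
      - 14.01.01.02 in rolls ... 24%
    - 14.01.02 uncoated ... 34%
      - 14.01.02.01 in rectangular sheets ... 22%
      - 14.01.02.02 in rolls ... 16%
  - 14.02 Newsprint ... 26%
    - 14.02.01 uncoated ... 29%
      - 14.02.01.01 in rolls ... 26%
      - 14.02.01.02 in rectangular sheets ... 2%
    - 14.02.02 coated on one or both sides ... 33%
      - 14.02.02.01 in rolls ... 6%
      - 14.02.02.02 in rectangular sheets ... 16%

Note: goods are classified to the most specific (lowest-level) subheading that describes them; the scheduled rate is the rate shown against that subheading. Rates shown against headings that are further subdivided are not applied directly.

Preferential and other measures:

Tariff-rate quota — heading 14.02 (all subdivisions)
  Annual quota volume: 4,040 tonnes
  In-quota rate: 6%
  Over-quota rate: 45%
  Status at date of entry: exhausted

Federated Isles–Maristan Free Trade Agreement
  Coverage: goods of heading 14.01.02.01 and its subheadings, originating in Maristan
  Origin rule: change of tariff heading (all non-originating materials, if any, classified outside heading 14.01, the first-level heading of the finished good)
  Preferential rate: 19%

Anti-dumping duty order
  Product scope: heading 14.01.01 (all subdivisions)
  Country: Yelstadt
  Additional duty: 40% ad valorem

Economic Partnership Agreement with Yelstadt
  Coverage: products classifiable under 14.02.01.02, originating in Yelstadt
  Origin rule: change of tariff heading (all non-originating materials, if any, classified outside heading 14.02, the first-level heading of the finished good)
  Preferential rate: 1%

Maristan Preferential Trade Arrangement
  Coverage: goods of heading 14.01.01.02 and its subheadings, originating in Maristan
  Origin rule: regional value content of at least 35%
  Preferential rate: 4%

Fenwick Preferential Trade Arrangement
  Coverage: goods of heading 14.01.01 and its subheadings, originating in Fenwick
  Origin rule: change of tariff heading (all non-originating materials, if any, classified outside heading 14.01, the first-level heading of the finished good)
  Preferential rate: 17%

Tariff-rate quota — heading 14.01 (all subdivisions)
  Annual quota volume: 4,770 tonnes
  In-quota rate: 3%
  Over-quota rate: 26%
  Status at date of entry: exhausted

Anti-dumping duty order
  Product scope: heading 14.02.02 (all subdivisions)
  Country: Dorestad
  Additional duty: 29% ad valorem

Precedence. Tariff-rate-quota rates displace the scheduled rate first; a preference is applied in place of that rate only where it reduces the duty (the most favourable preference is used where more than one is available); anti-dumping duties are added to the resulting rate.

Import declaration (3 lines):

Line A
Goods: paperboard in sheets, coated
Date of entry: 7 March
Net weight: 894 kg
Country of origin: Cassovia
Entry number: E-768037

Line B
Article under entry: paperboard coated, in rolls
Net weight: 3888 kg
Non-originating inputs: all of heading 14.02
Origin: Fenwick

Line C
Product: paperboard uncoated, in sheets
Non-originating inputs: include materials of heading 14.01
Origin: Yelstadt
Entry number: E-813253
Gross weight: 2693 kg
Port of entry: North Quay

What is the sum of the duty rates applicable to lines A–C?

Line A: paperboard → 14.01; coated → 14.01.01; in sheets → 14.01.01.01. Scheduled 11%. quota on 14.01 exhausted → over-quota 26%. → 26%.
Line B: paperboard → 14.01; coated → 14.01.01; in rolls → 14.01.01.02. Scheduled 24%. quota on 14.01 exhausted → over-quota 26%; Fenwick agreement on 14.01.01: CTH met → 17% available; preferential 17%. → 17%.
Line C: paperboard → 14.01; uncoated → 14.01.02; in sheets → 14.01.02.01. Scheduled 22%. quota on 14.01 exhausted → over-quota 26%; Yelstadt agreement on 14.02.01.02: 14.01.02.01 not covered. → 26%.
Sum: 26% + 17% + 26% = 69%.

69%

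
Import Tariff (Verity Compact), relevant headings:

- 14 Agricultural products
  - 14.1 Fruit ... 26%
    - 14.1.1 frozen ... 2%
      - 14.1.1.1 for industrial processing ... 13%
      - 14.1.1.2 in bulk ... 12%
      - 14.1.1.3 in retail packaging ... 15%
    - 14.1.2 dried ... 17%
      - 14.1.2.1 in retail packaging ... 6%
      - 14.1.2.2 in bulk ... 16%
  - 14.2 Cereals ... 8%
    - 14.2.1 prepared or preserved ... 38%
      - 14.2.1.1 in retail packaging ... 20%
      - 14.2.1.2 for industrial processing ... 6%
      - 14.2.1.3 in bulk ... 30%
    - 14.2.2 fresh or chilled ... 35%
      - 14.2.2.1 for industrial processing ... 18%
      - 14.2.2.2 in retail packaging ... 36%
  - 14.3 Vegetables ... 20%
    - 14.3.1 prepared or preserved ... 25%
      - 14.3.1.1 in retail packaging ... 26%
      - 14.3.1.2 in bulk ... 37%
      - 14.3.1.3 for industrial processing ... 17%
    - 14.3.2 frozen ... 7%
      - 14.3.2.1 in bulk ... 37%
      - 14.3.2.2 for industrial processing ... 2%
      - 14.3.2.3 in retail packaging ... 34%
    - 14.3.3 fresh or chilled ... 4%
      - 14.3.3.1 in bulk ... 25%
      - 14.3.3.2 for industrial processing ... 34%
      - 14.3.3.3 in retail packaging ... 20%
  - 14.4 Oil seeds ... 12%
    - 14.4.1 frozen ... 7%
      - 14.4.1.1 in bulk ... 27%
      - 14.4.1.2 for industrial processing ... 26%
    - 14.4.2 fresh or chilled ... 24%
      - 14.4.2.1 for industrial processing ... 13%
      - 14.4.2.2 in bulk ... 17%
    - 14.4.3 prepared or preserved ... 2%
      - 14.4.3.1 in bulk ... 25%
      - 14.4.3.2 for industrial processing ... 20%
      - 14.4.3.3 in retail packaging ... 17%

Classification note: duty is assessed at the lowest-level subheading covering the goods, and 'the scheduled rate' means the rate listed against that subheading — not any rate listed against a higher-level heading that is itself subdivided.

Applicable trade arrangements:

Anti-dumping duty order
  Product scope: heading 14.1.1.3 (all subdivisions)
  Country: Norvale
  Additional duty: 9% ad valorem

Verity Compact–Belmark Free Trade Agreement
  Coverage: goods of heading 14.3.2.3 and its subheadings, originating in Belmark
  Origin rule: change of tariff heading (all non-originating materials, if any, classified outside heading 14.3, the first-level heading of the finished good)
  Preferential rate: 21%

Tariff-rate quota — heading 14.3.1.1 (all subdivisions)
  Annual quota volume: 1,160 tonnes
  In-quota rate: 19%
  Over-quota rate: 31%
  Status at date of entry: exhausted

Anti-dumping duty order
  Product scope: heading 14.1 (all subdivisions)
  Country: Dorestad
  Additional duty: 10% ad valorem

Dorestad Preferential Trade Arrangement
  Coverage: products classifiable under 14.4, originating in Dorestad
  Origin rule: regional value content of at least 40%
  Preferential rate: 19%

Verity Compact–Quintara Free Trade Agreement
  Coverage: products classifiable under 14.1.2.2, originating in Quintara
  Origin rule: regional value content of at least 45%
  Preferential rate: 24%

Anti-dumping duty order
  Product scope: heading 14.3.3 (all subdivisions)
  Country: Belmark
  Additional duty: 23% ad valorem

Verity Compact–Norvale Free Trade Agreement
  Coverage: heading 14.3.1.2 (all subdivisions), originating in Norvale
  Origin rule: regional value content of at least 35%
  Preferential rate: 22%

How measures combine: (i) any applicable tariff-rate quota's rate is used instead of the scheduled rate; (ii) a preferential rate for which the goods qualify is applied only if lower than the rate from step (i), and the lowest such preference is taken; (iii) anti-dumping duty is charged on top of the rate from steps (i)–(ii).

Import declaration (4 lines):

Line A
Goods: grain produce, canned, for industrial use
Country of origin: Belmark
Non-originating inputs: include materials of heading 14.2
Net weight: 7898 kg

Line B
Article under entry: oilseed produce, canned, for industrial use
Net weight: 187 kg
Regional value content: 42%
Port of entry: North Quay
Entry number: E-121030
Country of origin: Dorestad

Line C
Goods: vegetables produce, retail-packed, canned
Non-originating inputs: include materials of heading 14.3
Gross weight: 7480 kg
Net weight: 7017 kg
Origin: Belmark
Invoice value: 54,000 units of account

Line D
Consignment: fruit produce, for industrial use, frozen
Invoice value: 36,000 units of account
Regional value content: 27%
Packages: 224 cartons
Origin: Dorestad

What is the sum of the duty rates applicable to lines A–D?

79%

Line A: grain → 14.2; canned → 14.2.1; for industrial use → 14.2.1.2. Scheduled 6%. Belmark agreement on 14.3.2.3: 14.2.1.2 not covered. → 6%.
Line B: oilseed → 14.4; canned → 14.4.3; for industrial use → 14.4.3.2. Scheduled 20%. Dorestad agreement on 14.4: RVC ≥ 40% → 19% available; preferential 19%. → 19%.
Line C: vegetables → 14.3; canned → 14.3.1; retail-packed → 14.3.1.1. Scheduled 26%. quota on 14.3.1.1 exhausted → over-quota 31%; Belmark agreement on 14.3.2.3: 14.3.1.1 not covered. → 31%.
Line D: fruit → 14.1; frozen → 14.1.1; for industrial use → 14.1.1.1. Scheduled 13%. Dorestad agreement on 14.4: 14.1.1.1 not covered; anti-dumping (Dorestad, 14.1): +10%; total 13% + 10% = 23%. → 23%.
Sum: 6% + 19% + 31% + 23% = 79%.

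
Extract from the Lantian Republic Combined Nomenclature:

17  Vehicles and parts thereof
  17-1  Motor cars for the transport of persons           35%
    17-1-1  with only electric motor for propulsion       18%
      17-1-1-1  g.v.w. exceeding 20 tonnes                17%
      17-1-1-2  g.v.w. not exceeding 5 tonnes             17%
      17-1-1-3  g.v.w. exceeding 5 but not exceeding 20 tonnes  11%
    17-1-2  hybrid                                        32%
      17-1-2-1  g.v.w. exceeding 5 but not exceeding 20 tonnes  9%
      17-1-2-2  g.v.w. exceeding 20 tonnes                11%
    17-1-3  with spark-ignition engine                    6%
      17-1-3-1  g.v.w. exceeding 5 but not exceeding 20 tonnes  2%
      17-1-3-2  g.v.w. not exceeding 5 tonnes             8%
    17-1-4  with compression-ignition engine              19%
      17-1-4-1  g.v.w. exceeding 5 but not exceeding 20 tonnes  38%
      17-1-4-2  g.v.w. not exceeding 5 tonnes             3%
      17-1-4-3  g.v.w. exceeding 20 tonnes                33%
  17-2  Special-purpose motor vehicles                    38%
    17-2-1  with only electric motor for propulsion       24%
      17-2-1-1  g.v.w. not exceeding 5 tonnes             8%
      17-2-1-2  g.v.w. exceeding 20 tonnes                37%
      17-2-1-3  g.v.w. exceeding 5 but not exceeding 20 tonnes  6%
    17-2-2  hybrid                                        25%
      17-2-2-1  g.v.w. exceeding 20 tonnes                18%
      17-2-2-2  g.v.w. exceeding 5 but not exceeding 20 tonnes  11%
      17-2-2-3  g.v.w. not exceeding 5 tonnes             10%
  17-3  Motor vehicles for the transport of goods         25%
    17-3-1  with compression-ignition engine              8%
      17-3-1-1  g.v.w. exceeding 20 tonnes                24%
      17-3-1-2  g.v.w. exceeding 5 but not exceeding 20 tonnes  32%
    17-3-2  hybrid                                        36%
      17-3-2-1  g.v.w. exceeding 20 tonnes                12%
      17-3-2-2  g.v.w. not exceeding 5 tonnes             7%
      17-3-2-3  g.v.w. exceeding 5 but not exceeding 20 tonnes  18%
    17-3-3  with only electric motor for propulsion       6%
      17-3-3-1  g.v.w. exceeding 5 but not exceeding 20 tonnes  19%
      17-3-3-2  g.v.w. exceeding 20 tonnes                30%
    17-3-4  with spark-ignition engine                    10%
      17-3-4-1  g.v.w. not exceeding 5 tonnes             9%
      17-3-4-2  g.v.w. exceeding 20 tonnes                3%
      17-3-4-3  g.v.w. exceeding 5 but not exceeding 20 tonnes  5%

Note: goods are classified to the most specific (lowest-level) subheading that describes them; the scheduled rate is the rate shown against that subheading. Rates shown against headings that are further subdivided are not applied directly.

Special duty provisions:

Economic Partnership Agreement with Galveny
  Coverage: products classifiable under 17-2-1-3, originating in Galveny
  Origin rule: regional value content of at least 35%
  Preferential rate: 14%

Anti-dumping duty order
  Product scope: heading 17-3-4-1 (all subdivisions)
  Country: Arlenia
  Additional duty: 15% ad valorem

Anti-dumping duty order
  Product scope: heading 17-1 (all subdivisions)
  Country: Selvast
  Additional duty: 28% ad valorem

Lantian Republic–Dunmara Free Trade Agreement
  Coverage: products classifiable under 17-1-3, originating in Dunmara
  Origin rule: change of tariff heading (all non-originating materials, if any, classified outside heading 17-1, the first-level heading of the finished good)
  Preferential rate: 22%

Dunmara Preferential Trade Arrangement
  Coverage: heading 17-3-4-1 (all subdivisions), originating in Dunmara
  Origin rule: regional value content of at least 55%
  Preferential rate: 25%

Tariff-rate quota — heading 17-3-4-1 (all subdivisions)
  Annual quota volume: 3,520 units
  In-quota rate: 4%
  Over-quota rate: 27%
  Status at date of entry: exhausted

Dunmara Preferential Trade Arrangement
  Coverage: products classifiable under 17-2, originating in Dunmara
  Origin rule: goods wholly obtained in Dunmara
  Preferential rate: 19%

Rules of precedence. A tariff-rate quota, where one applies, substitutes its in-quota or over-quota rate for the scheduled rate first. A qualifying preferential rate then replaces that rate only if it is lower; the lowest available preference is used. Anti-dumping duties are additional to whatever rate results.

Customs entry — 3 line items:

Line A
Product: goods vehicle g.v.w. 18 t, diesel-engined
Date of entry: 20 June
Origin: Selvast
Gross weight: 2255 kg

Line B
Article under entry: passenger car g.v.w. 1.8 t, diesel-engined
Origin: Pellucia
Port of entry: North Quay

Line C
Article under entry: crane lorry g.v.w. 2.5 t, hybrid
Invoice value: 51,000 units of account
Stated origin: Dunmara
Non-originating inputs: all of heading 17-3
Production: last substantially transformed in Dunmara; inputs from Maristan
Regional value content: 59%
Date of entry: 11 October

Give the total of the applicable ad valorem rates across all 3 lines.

45%

Line A: goods vehicle → 17-3; diesel-engined → 17-3-1; g.v.w. 18 t → 17-3-1-2. Scheduled 32%. No special measure applies. → 32%.
Line B: passenger car → 17-1; diesel-engined → 17-1-4; g.v.w. 1.8 t → 17-1-4-2. Scheduled 3%. No special measure applies. → 3%.
Line C: crane lorry → 17-2; hybrid → 17-2-2; g.v.w. 2.5 t → 17-2-2-3. Scheduled 10%. Dunmara agreement on 17-1-3: 17-2-2-3 not covered; Dunmara agreement on 17-3-4-1: 17-2-2-3 not covered; Dunmara agreement on 17-2: not wholly obtained. → 10%.
Sum: 32% + 3% + 10% = 45%.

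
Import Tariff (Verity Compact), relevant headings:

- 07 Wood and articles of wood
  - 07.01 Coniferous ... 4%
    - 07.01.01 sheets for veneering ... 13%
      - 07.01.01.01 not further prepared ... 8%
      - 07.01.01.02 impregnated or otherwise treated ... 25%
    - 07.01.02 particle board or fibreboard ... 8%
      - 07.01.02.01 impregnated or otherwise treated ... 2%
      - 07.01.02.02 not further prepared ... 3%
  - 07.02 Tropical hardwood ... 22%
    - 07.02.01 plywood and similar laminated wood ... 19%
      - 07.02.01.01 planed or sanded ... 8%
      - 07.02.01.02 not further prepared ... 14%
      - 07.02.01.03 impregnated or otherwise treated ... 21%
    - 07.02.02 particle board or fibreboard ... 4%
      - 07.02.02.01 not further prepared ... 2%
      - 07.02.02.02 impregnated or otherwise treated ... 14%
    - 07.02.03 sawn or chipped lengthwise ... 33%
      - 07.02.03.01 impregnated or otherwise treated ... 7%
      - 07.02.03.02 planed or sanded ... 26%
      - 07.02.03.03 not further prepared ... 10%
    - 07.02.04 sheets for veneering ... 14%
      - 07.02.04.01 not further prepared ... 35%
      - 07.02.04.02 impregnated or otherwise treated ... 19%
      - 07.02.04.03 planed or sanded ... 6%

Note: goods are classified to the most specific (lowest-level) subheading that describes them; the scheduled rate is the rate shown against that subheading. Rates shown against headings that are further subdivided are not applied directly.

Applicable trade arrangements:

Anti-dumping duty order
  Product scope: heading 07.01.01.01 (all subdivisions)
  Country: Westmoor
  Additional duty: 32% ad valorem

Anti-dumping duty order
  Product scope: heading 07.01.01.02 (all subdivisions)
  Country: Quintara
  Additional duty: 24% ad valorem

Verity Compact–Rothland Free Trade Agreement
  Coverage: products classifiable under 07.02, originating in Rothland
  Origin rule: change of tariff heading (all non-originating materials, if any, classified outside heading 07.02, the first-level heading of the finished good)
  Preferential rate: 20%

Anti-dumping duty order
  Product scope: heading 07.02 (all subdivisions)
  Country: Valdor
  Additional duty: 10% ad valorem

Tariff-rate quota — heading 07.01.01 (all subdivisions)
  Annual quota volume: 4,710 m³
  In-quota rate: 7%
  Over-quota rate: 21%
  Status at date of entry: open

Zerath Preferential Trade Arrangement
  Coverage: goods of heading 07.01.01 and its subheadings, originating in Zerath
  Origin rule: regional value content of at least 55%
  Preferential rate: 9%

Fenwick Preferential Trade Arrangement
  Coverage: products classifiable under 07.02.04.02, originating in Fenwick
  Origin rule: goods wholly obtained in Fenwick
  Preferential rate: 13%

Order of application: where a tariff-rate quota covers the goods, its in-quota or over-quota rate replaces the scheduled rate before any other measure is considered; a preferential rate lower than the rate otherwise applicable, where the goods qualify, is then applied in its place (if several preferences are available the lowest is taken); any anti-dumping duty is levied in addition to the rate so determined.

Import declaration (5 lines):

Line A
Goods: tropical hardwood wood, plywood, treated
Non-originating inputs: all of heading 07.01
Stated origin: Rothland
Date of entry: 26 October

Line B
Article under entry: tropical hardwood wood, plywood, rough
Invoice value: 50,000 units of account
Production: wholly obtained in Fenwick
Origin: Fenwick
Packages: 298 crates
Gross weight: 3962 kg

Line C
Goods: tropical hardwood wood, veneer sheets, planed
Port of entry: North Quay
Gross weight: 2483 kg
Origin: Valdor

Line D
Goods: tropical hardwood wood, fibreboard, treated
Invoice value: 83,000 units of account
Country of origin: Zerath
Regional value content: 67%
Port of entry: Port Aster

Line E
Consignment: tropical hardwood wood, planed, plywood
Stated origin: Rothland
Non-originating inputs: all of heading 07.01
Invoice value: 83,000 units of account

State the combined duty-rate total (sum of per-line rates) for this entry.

72%

Line A: tropical hardwood → 07.02; plywood → 07.02.01; treated → 07.02.01.03. Scheduled 21%. Rothland agreement on 07.02: CTH met → 20% available; preferential 20%. → 20%.
Line B: tropical hardwood → 07.02; plywood → 07.02.01; rough → 07.02.01.02. Scheduled 14%. Fenwick agreement on 07.02.04.02: 07.02.01.02 not covered. → 14%.
Line C: tropical hardwood → 07.02; veneer sheets → 07.02.04; planed → 07.02.04.03. Scheduled 6%. anti-dumping (Valdor, 07.02): +10%; total 6% + 10% = 16%. → 16%.
Line D: tropical hardwood → 07.02; fibreboard → 07.02.02; treated → 07.02.02.02. Scheduled 14%. Zerath agreement on 07.01.01: 07.02.02.02 not covered. → 14%.
Line E: tropical hardwood → 07.02; plywood → 07.02.01; planed → 07.02.01.01. Scheduled 8%. Rothland agreement on 07.02: CTH met → 20% available; preference 20% not lower than 8% → no reduction. → 8%.
Sum: 20% + 14% + 16% + 14% + 8% = 72%.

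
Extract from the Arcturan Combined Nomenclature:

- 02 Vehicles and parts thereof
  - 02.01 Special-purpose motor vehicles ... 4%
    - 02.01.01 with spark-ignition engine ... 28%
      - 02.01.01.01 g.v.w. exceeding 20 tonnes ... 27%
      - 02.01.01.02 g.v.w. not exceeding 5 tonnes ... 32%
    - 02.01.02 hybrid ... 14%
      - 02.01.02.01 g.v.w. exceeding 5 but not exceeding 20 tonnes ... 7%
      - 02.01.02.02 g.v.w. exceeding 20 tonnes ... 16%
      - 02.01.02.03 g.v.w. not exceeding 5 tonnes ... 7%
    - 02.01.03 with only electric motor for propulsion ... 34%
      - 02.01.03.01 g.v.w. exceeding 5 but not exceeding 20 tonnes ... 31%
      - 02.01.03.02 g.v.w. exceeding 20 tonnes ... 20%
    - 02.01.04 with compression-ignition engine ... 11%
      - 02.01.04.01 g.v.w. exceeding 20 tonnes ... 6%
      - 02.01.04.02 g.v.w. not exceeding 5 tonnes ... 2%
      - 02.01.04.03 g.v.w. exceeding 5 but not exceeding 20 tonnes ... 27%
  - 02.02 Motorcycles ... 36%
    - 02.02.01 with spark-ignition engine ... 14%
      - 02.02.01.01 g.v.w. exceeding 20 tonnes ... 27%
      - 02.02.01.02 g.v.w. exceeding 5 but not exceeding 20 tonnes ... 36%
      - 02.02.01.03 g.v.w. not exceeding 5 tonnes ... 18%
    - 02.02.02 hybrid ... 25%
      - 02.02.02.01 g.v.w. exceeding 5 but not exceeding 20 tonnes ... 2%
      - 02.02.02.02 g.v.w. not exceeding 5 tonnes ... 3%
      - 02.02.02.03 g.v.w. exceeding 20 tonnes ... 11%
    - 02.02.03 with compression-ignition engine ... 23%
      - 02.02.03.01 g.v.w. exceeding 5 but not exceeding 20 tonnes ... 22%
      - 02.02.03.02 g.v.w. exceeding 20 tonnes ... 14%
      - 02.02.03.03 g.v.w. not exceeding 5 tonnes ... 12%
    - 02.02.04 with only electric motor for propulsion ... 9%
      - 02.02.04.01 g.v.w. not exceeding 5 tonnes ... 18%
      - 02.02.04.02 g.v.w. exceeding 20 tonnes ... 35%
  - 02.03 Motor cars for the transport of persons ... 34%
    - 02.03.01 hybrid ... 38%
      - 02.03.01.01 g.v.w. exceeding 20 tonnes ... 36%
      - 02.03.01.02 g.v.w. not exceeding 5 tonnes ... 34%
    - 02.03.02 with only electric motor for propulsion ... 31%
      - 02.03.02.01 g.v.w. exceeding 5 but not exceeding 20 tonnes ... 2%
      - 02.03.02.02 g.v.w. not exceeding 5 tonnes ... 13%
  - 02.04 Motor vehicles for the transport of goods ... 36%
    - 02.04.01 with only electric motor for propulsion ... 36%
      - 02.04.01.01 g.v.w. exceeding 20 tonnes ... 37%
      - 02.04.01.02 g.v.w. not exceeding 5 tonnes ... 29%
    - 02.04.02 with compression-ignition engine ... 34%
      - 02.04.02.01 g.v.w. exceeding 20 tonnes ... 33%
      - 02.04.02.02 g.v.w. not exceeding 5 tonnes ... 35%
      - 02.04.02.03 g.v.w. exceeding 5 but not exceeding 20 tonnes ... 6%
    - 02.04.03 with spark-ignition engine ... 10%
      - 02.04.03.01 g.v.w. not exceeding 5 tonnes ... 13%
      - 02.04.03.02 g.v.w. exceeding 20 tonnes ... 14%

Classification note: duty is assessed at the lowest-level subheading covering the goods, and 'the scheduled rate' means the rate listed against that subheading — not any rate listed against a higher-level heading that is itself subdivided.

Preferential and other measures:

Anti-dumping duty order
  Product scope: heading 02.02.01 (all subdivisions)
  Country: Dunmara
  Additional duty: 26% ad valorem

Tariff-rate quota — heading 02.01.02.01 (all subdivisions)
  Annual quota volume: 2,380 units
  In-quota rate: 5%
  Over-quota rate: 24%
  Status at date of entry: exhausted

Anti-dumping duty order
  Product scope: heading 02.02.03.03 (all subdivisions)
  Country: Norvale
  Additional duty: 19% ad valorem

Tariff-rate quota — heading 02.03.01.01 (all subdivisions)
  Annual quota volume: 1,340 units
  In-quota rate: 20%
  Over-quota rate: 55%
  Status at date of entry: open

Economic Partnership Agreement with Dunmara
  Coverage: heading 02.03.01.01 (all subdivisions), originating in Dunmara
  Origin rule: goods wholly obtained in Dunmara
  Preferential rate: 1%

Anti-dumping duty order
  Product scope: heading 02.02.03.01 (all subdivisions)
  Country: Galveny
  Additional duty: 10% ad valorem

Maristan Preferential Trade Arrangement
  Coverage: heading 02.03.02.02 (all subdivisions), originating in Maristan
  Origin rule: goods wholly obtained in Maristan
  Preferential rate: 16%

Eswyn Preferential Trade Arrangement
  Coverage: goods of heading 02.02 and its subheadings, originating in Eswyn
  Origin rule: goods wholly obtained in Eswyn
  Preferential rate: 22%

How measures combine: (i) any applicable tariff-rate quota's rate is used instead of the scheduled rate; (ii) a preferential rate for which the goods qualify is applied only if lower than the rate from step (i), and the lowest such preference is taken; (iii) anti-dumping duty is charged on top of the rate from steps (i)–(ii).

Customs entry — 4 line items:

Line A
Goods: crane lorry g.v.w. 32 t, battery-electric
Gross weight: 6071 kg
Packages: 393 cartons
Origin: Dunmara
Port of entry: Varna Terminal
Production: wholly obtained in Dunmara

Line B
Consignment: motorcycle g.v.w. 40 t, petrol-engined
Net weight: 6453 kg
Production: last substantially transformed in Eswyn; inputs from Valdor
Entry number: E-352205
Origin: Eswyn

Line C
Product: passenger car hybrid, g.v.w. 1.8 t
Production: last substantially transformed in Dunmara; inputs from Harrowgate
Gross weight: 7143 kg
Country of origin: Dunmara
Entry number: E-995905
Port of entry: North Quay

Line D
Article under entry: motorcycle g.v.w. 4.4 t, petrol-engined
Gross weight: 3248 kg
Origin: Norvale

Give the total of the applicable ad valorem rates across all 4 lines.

99%

Line A: crane lorry → 02.01; battery-electric → 02.01.03; g.v.w. 32 t → 02.01.03.02. Scheduled 20%. Dunmara agreement on 02.03.01.01: 02.01.03.02 not covered. → 20%.
Line B: motorcycle → 02.02; petrol-engined → 02.02.01; g.v.w. 40 t → 02.02.01.01. Scheduled 27%. Eswyn agreement on 02.02: not wholly obtained. → 27%.
Line C: passenger car → 02.03; hybrid → 02.03.01; g.v.w. 1.8 t → 02.03.01.02. Scheduled 34%. Dunmara agreement on 02.03.01.01: 02.03.01.02 not covered. → 34%.
Line D: motorcycle → 02.02; petrol-engined → 02.02.01; g.v.w. 4.4 t → 02.02.01.03. Scheduled 18%. No special measure applies. → 18%.
Sum: 20% + 27% + 34% + 18% = 99%.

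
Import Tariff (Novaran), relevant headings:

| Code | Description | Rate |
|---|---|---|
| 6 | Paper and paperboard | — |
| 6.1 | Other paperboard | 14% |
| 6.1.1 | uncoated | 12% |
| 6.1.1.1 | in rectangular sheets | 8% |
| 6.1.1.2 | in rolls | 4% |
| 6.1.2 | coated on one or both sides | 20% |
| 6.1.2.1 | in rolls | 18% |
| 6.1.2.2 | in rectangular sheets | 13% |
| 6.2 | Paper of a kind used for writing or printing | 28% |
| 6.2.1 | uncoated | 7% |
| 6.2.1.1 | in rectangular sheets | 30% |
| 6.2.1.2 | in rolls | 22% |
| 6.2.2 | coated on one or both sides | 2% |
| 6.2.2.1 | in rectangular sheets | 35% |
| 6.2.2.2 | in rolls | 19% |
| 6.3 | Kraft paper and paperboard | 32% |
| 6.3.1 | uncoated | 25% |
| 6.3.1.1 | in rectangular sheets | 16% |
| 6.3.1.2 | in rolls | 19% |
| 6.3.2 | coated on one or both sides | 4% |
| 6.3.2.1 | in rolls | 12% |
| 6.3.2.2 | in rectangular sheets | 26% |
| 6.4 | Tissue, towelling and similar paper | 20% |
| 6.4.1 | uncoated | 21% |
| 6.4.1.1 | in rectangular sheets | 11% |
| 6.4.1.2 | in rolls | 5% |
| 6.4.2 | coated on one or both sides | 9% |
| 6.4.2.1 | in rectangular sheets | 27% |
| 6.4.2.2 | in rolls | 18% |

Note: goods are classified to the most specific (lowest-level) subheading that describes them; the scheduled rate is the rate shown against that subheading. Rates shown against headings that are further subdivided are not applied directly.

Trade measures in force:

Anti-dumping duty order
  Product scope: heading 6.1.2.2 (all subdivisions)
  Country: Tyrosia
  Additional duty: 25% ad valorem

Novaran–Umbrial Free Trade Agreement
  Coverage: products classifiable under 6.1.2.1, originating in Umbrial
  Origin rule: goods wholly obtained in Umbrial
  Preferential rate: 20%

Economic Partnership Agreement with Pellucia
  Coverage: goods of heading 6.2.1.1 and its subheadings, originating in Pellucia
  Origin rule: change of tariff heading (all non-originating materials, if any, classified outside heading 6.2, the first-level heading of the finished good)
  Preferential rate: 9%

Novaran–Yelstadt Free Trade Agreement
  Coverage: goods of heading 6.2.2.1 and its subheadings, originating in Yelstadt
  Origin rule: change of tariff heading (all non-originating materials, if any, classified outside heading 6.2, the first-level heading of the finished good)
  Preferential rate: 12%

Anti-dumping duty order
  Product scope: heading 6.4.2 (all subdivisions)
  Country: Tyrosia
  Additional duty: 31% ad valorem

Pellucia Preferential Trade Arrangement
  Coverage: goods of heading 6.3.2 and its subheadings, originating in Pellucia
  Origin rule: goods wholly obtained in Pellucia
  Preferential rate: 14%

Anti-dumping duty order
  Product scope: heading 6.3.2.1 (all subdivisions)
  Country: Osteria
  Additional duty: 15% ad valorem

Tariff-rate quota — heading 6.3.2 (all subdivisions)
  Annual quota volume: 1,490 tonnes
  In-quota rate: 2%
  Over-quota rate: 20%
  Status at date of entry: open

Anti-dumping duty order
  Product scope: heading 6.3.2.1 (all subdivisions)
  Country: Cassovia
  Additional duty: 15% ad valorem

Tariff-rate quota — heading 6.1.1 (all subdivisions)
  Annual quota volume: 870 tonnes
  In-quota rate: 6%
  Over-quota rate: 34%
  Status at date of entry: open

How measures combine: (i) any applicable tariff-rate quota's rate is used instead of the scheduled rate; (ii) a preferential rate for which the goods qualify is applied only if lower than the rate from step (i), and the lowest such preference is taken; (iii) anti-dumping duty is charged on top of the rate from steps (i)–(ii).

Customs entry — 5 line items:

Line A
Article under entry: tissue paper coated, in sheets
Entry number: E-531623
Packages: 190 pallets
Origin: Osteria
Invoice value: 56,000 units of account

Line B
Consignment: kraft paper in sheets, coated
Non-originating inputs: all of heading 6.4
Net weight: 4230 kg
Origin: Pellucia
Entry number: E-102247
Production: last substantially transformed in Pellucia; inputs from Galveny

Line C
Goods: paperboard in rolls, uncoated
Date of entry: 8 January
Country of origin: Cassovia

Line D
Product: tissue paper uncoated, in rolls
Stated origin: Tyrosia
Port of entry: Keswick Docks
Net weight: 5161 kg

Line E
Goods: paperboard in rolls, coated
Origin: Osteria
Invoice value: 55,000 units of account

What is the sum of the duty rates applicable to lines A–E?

Line A: tissue paper → 6.4; coated → 6.4.2; in sheets → 6.4.2.1. Scheduled 27%. No special measure applies. → 27%.
Line B: kraft paper → 6.3; coated → 6.3.2; in sheets → 6.3.2.2. Scheduled 26%. quota on 6.3.2 open → in-quota 2%; Pellucia agreement on 6.2.1.1: 6.3.2.2 not covered; Pellucia agreement on 6.3.2: not wholly obtained. → 2%.
Line C: paperboard → 6.1; uncoated → 6.1.1; in rolls → 6.1.1.2. Scheduled 4%. quota on 6.1.1 open → in-quota 6%. → 6%.
Line D: tissue paper → 6.4; uncoated → 6.4.1; in rolls → 6.4.1.2. Scheduled 5%. No special measure applies. → 5%.
Line E: paperboard → 6.1; coated → 6.1.2; in rolls → 6.1.2.1. Scheduled 18%. No special measure applies. → 18%.
Sum: 27% + 2% + 6% + 5% + 18% = 58%.

58%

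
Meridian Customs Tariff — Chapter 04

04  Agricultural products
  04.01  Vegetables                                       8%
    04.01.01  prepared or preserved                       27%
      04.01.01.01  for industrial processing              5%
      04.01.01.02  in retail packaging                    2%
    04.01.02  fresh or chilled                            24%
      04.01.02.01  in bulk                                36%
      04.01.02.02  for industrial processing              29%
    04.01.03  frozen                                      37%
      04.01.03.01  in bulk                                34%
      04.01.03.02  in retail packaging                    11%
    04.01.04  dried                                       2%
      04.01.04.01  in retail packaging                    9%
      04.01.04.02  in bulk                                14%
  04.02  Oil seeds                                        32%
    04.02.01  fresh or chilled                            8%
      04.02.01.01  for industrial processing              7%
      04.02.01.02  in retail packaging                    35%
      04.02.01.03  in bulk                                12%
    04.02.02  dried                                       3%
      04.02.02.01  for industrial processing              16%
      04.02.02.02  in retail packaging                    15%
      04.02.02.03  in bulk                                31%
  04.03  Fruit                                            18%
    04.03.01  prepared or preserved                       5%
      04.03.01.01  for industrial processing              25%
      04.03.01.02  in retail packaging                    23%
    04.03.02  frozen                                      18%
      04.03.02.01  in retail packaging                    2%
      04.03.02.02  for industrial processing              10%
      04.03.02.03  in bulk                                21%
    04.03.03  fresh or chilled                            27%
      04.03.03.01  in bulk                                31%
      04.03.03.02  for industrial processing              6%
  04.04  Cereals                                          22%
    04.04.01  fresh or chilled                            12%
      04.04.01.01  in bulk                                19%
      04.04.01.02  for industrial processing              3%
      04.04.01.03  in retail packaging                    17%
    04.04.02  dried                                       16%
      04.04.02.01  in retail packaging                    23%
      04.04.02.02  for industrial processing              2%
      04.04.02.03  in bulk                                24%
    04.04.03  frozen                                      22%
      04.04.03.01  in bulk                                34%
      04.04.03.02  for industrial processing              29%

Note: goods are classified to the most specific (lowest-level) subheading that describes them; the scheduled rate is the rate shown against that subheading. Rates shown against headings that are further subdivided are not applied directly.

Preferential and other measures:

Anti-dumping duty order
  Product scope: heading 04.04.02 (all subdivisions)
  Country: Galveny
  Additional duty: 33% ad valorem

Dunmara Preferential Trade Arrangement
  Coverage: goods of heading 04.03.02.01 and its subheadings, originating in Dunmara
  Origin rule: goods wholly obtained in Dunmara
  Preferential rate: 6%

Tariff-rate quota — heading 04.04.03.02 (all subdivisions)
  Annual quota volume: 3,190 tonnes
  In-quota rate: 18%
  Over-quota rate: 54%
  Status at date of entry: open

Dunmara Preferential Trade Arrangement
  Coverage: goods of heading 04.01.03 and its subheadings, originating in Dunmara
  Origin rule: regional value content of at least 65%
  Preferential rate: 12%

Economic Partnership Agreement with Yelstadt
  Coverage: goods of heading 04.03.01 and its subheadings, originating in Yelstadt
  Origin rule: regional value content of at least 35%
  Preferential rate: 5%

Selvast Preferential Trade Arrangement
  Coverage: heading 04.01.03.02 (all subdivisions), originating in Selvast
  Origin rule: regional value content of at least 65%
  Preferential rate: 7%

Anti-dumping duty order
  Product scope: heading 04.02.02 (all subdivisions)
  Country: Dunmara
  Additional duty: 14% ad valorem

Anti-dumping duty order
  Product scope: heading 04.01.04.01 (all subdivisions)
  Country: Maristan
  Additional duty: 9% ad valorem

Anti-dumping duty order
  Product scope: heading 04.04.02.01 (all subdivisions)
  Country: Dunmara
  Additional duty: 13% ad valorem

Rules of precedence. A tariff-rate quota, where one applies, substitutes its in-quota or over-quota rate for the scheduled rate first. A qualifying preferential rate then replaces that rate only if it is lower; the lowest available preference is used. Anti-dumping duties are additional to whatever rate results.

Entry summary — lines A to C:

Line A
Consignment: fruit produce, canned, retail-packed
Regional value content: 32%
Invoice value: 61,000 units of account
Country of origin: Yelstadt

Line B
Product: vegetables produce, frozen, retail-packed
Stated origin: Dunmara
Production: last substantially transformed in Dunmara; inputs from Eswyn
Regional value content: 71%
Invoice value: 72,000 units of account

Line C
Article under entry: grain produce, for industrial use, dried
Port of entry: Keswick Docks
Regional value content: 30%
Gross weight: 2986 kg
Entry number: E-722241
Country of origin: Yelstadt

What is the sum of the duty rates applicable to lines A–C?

36%

Line A: fruit → 04.03; canned → 04.03.01; retail-packed → 04.03.01.02. Scheduled 23%. Yelstadt agreement on 04.03.01: RVC < 35%. → 23%.
Line B: vegetables → 04.01; frozen → 04.01.03; retail-packed → 04.01.03.02. Scheduled 11%. Dunmara agreement on 04.03.02.01: 04.01.03.02 not covered; Dunmara agreement on 04.01.03: RVC ≥ 65% → 12% available; preference 12% not lower than 11% → no reduction. → 11%.
Line C: grain → 04.04; dried → 04.04.02; for industrial use → 04.04.02.02. Scheduled 2%. Yelstadt agreement on 04.03.01: 04.04.02.02 not covered. → 2%.
Sum: 23% + 11% + 2% = 36%.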